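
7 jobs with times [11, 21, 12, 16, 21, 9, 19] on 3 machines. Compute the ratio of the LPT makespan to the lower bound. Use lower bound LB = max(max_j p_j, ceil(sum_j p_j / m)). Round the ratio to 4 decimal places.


LPT order: [21, 21, 19, 16, 12, 11, 9]
Machine loads after assignment: [33, 41, 35]
LPT makespan = 41
Lower bound = max(max_job, ceil(total/3)) = max(21, 37) = 37
Ratio = 41 / 37 = 1.1081

1.1081


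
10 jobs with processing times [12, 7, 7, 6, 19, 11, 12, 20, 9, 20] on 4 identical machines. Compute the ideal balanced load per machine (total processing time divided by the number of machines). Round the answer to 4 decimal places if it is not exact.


Total processing time = 12 + 7 + 7 + 6 + 19 + 11 + 12 + 20 + 9 + 20 = 123
Number of machines = 4
Ideal balanced load = 123 / 4 = 30.75

30.75


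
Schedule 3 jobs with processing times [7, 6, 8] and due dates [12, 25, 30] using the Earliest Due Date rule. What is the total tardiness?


Sort by due date (EDD order): [(7, 12), (6, 25), (8, 30)]
Compute completion times and tardiness:
  Job 1: p=7, d=12, C=7, tardiness=max(0,7-12)=0
  Job 2: p=6, d=25, C=13, tardiness=max(0,13-25)=0
  Job 3: p=8, d=30, C=21, tardiness=max(0,21-30)=0
Total tardiness = 0

0


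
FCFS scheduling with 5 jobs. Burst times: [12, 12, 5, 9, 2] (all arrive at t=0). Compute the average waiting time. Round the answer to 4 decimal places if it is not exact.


FCFS order (as given): [12, 12, 5, 9, 2]
Waiting times:
  Job 1: wait = 0
  Job 2: wait = 12
  Job 3: wait = 24
  Job 4: wait = 29
  Job 5: wait = 38
Sum of waiting times = 103
Average waiting time = 103/5 = 20.6

20.6


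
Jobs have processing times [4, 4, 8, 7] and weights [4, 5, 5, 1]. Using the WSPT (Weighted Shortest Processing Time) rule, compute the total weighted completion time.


Compute p/w ratios and sort ascending (WSPT): [(4, 5), (4, 4), (8, 5), (7, 1)]
Compute weighted completion times:
  Job (p=4,w=5): C=4, w*C=5*4=20
  Job (p=4,w=4): C=8, w*C=4*8=32
  Job (p=8,w=5): C=16, w*C=5*16=80
  Job (p=7,w=1): C=23, w*C=1*23=23
Total weighted completion time = 155

155


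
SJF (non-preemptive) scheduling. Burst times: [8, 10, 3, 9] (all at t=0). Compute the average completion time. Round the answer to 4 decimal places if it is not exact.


SJF order (ascending): [3, 8, 9, 10]
Completion times:
  Job 1: burst=3, C=3
  Job 2: burst=8, C=11
  Job 3: burst=9, C=20
  Job 4: burst=10, C=30
Average completion = 64/4 = 16.0

16.0


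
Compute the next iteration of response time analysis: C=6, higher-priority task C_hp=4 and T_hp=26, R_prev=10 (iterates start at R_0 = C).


R_next = C + ceil(R_prev / T_hp) * C_hp
ceil(10 / 26) = ceil(0.3846) = 1
Interference = 1 * 4 = 4
R_next = 6 + 4 = 10
R_next = R_prev, so the iteration has converged (response time = 10).

10


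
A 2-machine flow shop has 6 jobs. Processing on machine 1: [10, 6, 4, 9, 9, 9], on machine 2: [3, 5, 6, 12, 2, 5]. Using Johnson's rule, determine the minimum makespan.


Apply Johnson's rule:
  Group 1 (a <= b): [(3, 4, 6), (4, 9, 12)]
  Group 2 (a > b): [(2, 6, 5), (6, 9, 5), (1, 10, 3), (5, 9, 2)]
Optimal job order: [3, 4, 2, 6, 1, 5]
Schedule:
  Job 3: M1 done at 4, M2 done at 10
  Job 4: M1 done at 13, M2 done at 25
  Job 2: M1 done at 19, M2 done at 30
  Job 6: M1 done at 28, M2 done at 35
  Job 1: M1 done at 38, M2 done at 41
  Job 5: M1 done at 47, M2 done at 49
Makespan = 49

49


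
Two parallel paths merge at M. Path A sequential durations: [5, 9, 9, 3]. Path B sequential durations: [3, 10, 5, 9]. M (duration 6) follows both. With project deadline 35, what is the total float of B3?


Forward pass: ES(B3) = sum of predecessors on chain B = 13
EF = ES + duration = 13 + 5 = 18
Backward pass: LF(M) = deadline = 35; LS(M) = 35 - 6 = 29
LF(B3) = LS(M) - sum(successors on chain B) = 29 - 9 = 20
LS = LF - duration = 20 - 5 = 15
Total float = LS - ES = 15 - 13 = 2

2


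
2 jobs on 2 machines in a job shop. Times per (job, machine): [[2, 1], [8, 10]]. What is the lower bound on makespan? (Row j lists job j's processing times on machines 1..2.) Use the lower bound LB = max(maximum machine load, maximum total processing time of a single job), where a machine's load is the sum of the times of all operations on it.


Machine loads:
  Machine 1: 2 + 8 = 10
  Machine 2: 1 + 10 = 11
Max machine load = 11
Job totals:
  Job 1: 3
  Job 2: 18
Max job total = 18
Lower bound = max(11, 18) = 18

18


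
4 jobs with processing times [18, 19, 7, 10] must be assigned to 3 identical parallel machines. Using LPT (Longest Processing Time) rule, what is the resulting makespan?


Sort jobs in decreasing order (LPT): [19, 18, 10, 7]
Assign each job to the least loaded machine:
  Machine 1: jobs [19], load = 19
  Machine 2: jobs [18], load = 18
  Machine 3: jobs [10, 7], load = 17
Makespan = max load = 19

19


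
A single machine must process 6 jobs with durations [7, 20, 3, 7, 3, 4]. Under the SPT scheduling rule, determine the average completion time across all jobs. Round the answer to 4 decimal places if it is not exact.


Sort jobs by processing time (SPT order): [3, 3, 4, 7, 7, 20]
Compute completion times sequentially:
  Job 1: processing = 3, completes at 3
  Job 2: processing = 3, completes at 6
  Job 3: processing = 4, completes at 10
  Job 4: processing = 7, completes at 17
  Job 5: processing = 7, completes at 24
  Job 6: processing = 20, completes at 44
Sum of completion times = 104
Average completion time = 104/6 = 17.3333

17.3333


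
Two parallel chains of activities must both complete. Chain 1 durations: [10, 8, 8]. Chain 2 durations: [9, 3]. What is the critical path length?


Path A total = 10 + 8 + 8 = 26
Path B total = 9 + 3 = 12
Critical path = longest path = max(26, 12) = 26

26


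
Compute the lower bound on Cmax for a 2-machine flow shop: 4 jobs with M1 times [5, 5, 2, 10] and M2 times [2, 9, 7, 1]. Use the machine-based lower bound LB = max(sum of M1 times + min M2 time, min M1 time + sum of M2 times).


LB1 = sum(M1 times) + min(M2 times) = 22 + 1 = 23
LB2 = min(M1 times) + sum(M2 times) = 2 + 19 = 21
Lower bound = max(LB1, LB2) = max(23, 21) = 23

23


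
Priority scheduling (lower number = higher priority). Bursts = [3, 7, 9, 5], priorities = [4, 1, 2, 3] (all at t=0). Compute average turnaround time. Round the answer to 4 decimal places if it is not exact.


Sort by priority (ascending = highest first):
Order: [(1, 7), (2, 9), (3, 5), (4, 3)]
Completion times:
  Priority 1, burst=7, C=7
  Priority 2, burst=9, C=16
  Priority 3, burst=5, C=21
  Priority 4, burst=3, C=24
Average turnaround = 68/4 = 17.0

17.0


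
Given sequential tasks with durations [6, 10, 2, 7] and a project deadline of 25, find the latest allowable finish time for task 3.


LF(activity 3) = deadline - sum of successor durations
Successors: activities 4 through 4 with durations [7]
Sum of successor durations = 7
LF = 25 - 7 = 18

18


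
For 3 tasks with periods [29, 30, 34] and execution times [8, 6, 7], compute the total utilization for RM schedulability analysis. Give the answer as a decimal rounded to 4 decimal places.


Compute individual utilizations (exact fractions):
  Task 1: C/T = 8/29 (approx. 0.2759)
  Task 2: C/T = 6/30 = 1/5 (approx. 0.2)
  Task 3: C/T = 7/34 (approx. 0.2059)
Total utilization U = 8/29 + 1/5 + 7/34 = 3361/4930
Rounded to 4 decimal places: U = 0.6817
RM (Liu & Layland) bound for 3 tasks = 0.779763; compare with U = 3361/4930 (approx. 0.681744)
U <= bound, so schedulable by RM sufficient condition.

0.6817


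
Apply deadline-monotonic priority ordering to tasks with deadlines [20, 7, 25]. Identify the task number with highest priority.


Sort tasks by relative deadline (ascending):
  Task 2: deadline = 7
  Task 1: deadline = 20
  Task 3: deadline = 25
Priority order (highest first): [2, 1, 3]
Highest priority task = 2

2


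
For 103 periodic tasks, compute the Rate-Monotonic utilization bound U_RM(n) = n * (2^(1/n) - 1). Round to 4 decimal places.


Compute 2^(1/103) = 1.0067522788
Subtract 1: 1.0067522788 - 1 = 0.0067522788
Multiply by n: 103 * 0.0067522788 = 0.6954847164
Round to 4 dp: 0.6955

0.6955


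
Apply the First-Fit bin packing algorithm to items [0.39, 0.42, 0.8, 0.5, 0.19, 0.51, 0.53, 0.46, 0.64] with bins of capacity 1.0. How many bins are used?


Place items sequentially using First-Fit:
  Item 0.39 -> new Bin 1
  Item 0.42 -> Bin 1 (now 0.81)
  Item 0.8 -> new Bin 2
  Item 0.5 -> new Bin 3
  Item 0.19 -> Bin 1 (now 1.0)
  Item 0.51 -> new Bin 4
  Item 0.53 -> new Bin 5
  Item 0.46 -> Bin 3 (now 0.96)
  Item 0.64 -> new Bin 6
Total bins used = 6

6


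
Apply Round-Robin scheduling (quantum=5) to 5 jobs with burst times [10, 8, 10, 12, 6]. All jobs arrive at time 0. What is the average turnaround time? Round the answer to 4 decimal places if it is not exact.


Time quantum = 5
Execution trace:
  J1 runs 5 units, time = 5
  J2 runs 5 units, time = 10
  J3 runs 5 units, time = 15
  J4 runs 5 units, time = 20
  J5 runs 5 units, time = 25
  J1 runs 5 units, time = 30
  J2 runs 3 units, time = 33
  J3 runs 5 units, time = 38
  J4 runs 5 units, time = 43
  J5 runs 1 units, time = 44
  J4 runs 2 units, time = 46
Finish times: [30, 33, 38, 46, 44]
Average turnaround = 191/5 = 38.2

38.2


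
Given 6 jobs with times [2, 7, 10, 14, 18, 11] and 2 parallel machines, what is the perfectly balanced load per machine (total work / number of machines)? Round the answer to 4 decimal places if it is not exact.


Total processing time = 2 + 7 + 10 + 14 + 18 + 11 = 62
Number of machines = 2
Ideal balanced load = 62 / 2 = 31.0

31.0


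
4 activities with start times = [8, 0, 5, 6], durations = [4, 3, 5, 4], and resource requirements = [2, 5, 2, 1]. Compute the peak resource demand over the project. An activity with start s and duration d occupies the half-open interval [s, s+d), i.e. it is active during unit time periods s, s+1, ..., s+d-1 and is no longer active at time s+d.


Each activity i is active on [start_i, start_i + duration_i).
Compute total resource usage per time slot:
  t=0: active resources = [5], total = 5
  t=1: active resources = [5], total = 5
  t=2: active resources = [5], total = 5
  t=3: active resources = [], total = 0
  t=4: active resources = [], total = 0
  t=5: active resources = [2], total = 2
  t=6: active resources = [2, 1], total = 3
  t=7: active resources = [2, 1], total = 3
  t=8: active resources = [2, 2, 1], total = 5
  t=9: active resources = [2, 2, 1], total = 5
  t=10: active resources = [2], total = 2
  t=11: active resources = [2], total = 2
Peak resource demand = 5

5


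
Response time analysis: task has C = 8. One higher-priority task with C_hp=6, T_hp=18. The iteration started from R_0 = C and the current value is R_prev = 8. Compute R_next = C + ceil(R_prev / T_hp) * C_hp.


R_next = C + ceil(R_prev / T_hp) * C_hp
ceil(8 / 18) = ceil(0.4444) = 1
Interference = 1 * 6 = 6
R_next = 8 + 6 = 14

14


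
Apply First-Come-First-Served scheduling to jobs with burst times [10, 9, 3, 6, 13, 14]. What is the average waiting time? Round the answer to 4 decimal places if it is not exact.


FCFS order (as given): [10, 9, 3, 6, 13, 14]
Waiting times:
  Job 1: wait = 0
  Job 2: wait = 10
  Job 3: wait = 19
  Job 4: wait = 22
  Job 5: wait = 28
  Job 6: wait = 41
Sum of waiting times = 120
Average waiting time = 120/6 = 20.0

20.0


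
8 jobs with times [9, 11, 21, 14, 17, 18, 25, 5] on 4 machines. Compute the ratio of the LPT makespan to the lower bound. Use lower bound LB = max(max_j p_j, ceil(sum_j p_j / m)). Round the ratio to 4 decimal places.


LPT order: [25, 21, 18, 17, 14, 11, 9, 5]
Machine loads after assignment: [30, 30, 29, 31]
LPT makespan = 31
Lower bound = max(max_job, ceil(total/4)) = max(25, 30) = 30
Ratio = 31 / 30 = 1.0333

1.0333


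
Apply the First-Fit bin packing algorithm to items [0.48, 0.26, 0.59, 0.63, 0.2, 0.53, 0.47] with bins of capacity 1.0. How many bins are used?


Place items sequentially using First-Fit:
  Item 0.48 -> new Bin 1
  Item 0.26 -> Bin 1 (now 0.74)
  Item 0.59 -> new Bin 2
  Item 0.63 -> new Bin 3
  Item 0.2 -> Bin 1 (now 0.94)
  Item 0.53 -> new Bin 4
  Item 0.47 -> Bin 4 (now 1.0)
Total bins used = 4

4


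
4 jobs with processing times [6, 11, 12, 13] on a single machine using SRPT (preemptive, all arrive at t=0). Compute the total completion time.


Since all jobs arrive at t=0, SRPT equals SPT ordering.
SPT order: [6, 11, 12, 13]
Completion times:
  Job 1: p=6, C=6
  Job 2: p=11, C=17
  Job 3: p=12, C=29
  Job 4: p=13, C=42
Total completion time = 6 + 17 + 29 + 42 = 94

94


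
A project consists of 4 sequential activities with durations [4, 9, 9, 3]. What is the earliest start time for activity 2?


Activity 2 starts after activities 1 through 1 complete.
Predecessor durations: [4]
ES = 4 = 4

4


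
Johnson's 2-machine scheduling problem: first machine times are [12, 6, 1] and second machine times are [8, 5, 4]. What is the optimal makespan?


Apply Johnson's rule:
  Group 1 (a <= b): [(3, 1, 4)]
  Group 2 (a > b): [(1, 12, 8), (2, 6, 5)]
Optimal job order: [3, 1, 2]
Schedule:
  Job 3: M1 done at 1, M2 done at 5
  Job 1: M1 done at 13, M2 done at 21
  Job 2: M1 done at 19, M2 done at 26
Makespan = 26

26


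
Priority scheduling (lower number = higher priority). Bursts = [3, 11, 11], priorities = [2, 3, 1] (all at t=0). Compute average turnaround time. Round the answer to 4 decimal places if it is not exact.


Sort by priority (ascending = highest first):
Order: [(1, 11), (2, 3), (3, 11)]
Completion times:
  Priority 1, burst=11, C=11
  Priority 2, burst=3, C=14
  Priority 3, burst=11, C=25
Average turnaround = 50/3 = 16.6667

16.6667


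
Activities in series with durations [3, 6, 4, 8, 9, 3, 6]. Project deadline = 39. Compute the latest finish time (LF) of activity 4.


LF(activity 4) = deadline - sum of successor durations
Successors: activities 5 through 7 with durations [9, 3, 6]
Sum of successor durations = 18
LF = 39 - 18 = 21

21


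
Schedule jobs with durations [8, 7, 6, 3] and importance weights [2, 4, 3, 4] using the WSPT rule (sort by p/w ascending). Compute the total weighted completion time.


Compute p/w ratios and sort ascending (WSPT): [(3, 4), (7, 4), (6, 3), (8, 2)]
Compute weighted completion times:
  Job (p=3,w=4): C=3, w*C=4*3=12
  Job (p=7,w=4): C=10, w*C=4*10=40
  Job (p=6,w=3): C=16, w*C=3*16=48
  Job (p=8,w=2): C=24, w*C=2*24=48
Total weighted completion time = 148

148


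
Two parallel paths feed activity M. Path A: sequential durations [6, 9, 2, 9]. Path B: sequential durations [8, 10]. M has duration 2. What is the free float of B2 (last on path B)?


ES(B2) = sum of predecessors on chain B = 8
EF(B2) = ES + duration = 8 + 10 = 18
Successor of B2 is M. ES(M) = max(sum(A), sum(B)) = max(26, 18) = 26
Free float = ES(successor) - EF(current) = 26 - 18 = 8

8


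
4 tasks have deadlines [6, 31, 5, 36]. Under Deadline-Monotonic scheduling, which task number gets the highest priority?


Sort tasks by relative deadline (ascending):
  Task 3: deadline = 5
  Task 1: deadline = 6
  Task 2: deadline = 31
  Task 4: deadline = 36
Priority order (highest first): [3, 1, 2, 4]
Highest priority task = 3

3


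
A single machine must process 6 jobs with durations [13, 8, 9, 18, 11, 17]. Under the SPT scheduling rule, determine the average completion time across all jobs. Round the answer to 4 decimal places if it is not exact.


Sort jobs by processing time (SPT order): [8, 9, 11, 13, 17, 18]
Compute completion times sequentially:
  Job 1: processing = 8, completes at 8
  Job 2: processing = 9, completes at 17
  Job 3: processing = 11, completes at 28
  Job 4: processing = 13, completes at 41
  Job 5: processing = 17, completes at 58
  Job 6: processing = 18, completes at 76
Sum of completion times = 228
Average completion time = 228/6 = 38.0

38.0


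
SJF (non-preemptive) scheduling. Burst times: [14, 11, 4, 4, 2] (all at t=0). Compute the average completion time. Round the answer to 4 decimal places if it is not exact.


SJF order (ascending): [2, 4, 4, 11, 14]
Completion times:
  Job 1: burst=2, C=2
  Job 2: burst=4, C=6
  Job 3: burst=4, C=10
  Job 4: burst=11, C=21
  Job 5: burst=14, C=35
Average completion = 74/5 = 14.8

14.8


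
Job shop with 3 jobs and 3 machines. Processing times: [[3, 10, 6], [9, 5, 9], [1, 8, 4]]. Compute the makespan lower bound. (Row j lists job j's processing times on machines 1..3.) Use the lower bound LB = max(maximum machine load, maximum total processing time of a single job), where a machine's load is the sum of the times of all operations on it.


Machine loads:
  Machine 1: 3 + 9 + 1 = 13
  Machine 2: 10 + 5 + 8 = 23
  Machine 3: 6 + 9 + 4 = 19
Max machine load = 23
Job totals:
  Job 1: 19
  Job 2: 23
  Job 3: 13
Max job total = 23
Lower bound = max(23, 23) = 23

23


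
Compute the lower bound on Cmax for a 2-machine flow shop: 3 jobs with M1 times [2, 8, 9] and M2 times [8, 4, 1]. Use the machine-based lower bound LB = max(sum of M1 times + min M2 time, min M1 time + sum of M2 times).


LB1 = sum(M1 times) + min(M2 times) = 19 + 1 = 20
LB2 = min(M1 times) + sum(M2 times) = 2 + 13 = 15
Lower bound = max(LB1, LB2) = max(20, 15) = 20

20


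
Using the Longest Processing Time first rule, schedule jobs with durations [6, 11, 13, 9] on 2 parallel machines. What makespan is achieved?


Sort jobs in decreasing order (LPT): [13, 11, 9, 6]
Assign each job to the least loaded machine:
  Machine 1: jobs [13, 6], load = 19
  Machine 2: jobs [11, 9], load = 20
Makespan = max load = 20

20


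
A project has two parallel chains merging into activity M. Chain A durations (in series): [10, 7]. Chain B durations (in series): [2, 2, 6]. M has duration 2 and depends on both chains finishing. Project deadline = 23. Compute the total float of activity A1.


Forward pass: ES(A1) = sum of predecessors on chain A = 0
EF = ES + duration = 0 + 10 = 10
Backward pass: LF(M) = deadline = 23; LS(M) = 23 - 2 = 21
LF(A1) = LS(M) - sum(successors on chain A) = 21 - 7 = 14
LS = LF - duration = 14 - 10 = 4
Total float = LS - ES = 4 - 0 = 4

4


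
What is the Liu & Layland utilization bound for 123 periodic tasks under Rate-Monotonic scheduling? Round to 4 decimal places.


Compute 2^(1/123) = 1.0056512513
Subtract 1: 1.0056512513 - 1 = 0.0056512513
Multiply by n: 123 * 0.0056512513 = 0.6951039099
Round to 4 dp: 0.6951

0.6951


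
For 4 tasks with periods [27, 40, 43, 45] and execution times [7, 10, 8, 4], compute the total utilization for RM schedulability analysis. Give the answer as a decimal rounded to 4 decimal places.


Compute individual utilizations (exact fractions):
  Task 1: C/T = 7/27 (approx. 0.2593)
  Task 2: C/T = 10/40 = 1/4 (approx. 0.25)
  Task 3: C/T = 8/43 (approx. 0.186)
  Task 4: C/T = 4/45 (approx. 0.0889)
Total utilization U = 7/27 + 1/4 + 8/43 + 4/45 = 18209/23220
Rounded to 4 decimal places: U = 0.7842
RM (Liu & Layland) bound for 4 tasks = 0.756828; compare with U = 18209/23220 (approx. 0.784195)
bound < U <= 1, so the RM sufficient condition is not met (inconclusive; an exact test such as response-time analysis is needed).

0.7842


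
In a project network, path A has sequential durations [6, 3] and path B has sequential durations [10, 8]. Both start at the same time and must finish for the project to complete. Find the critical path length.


Path A total = 6 + 3 = 9
Path B total = 10 + 8 = 18
Critical path = longest path = max(9, 18) = 18

18


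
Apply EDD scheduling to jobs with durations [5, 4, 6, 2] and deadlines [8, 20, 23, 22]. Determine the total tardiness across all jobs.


Sort by due date (EDD order): [(5, 8), (4, 20), (2, 22), (6, 23)]
Compute completion times and tardiness:
  Job 1: p=5, d=8, C=5, tardiness=max(0,5-8)=0
  Job 2: p=4, d=20, C=9, tardiness=max(0,9-20)=0
  Job 3: p=2, d=22, C=11, tardiness=max(0,11-22)=0
  Job 4: p=6, d=23, C=17, tardiness=max(0,17-23)=0
Total tardiness = 0

0


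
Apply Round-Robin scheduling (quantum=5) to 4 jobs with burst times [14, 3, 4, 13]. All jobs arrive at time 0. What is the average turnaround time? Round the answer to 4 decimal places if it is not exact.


Time quantum = 5
Execution trace:
  J1 runs 5 units, time = 5
  J2 runs 3 units, time = 8
  J3 runs 4 units, time = 12
  J4 runs 5 units, time = 17
  J1 runs 5 units, time = 22
  J4 runs 5 units, time = 27
  J1 runs 4 units, time = 31
  J4 runs 3 units, time = 34
Finish times: [31, 8, 12, 34]
Average turnaround = 85/4 = 21.25

21.25


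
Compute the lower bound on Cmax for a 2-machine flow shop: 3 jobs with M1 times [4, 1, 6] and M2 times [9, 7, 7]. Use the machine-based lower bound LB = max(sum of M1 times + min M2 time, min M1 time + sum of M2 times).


LB1 = sum(M1 times) + min(M2 times) = 11 + 7 = 18
LB2 = min(M1 times) + sum(M2 times) = 1 + 23 = 24
Lower bound = max(LB1, LB2) = max(18, 24) = 24

24


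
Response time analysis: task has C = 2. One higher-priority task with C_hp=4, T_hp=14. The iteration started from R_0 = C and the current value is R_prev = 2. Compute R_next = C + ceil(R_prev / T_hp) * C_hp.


R_next = C + ceil(R_prev / T_hp) * C_hp
ceil(2 / 14) = ceil(0.1429) = 1
Interference = 1 * 4 = 4
R_next = 2 + 4 = 6

6


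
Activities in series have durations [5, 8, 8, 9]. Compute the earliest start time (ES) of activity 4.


Activity 4 starts after activities 1 through 3 complete.
Predecessor durations: [5, 8, 8]
ES = 5 + 8 + 8 = 21

21


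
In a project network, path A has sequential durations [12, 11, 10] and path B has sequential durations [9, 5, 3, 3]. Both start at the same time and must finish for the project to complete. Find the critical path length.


Path A total = 12 + 11 + 10 = 33
Path B total = 9 + 5 + 3 + 3 = 20
Critical path = longest path = max(33, 20) = 33

33


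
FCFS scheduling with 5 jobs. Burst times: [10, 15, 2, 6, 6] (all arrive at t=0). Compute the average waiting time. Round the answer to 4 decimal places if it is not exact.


FCFS order (as given): [10, 15, 2, 6, 6]
Waiting times:
  Job 1: wait = 0
  Job 2: wait = 10
  Job 3: wait = 25
  Job 4: wait = 27
  Job 5: wait = 33
Sum of waiting times = 95
Average waiting time = 95/5 = 19.0

19.0


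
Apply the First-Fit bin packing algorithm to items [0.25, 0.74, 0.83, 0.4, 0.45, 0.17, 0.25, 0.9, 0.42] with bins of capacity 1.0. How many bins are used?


Place items sequentially using First-Fit:
  Item 0.25 -> new Bin 1
  Item 0.74 -> Bin 1 (now 0.99)
  Item 0.83 -> new Bin 2
  Item 0.4 -> new Bin 3
  Item 0.45 -> Bin 3 (now 0.85)
  Item 0.17 -> Bin 2 (now 1.0)
  Item 0.25 -> new Bin 4
  Item 0.9 -> new Bin 5
  Item 0.42 -> Bin 4 (now 0.67)
Total bins used = 5

5


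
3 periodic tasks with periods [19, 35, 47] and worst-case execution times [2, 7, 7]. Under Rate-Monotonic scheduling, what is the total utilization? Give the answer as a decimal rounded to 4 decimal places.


Compute individual utilizations (exact fractions):
  Task 1: C/T = 2/19 (approx. 0.1053)
  Task 2: C/T = 7/35 = 1/5 (approx. 0.2)
  Task 3: C/T = 7/47 (approx. 0.1489)
Total utilization U = 2/19 + 1/5 + 7/47 = 2028/4465
Rounded to 4 decimal places: U = 0.4542
RM (Liu & Layland) bound for 3 tasks = 0.779763; compare with U = 2028/4465 (approx. 0.454199)
U <= bound, so schedulable by RM sufficient condition.

0.4542


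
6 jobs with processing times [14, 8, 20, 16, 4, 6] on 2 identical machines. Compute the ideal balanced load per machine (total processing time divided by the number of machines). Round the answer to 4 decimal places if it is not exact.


Total processing time = 14 + 8 + 20 + 16 + 4 + 6 = 68
Number of machines = 2
Ideal balanced load = 68 / 2 = 34.0

34.0


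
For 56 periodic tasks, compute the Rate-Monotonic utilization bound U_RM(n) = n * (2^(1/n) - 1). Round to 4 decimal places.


Compute 2^(1/56) = 1.0124545481
Subtract 1: 1.0124545481 - 1 = 0.0124545481
Multiply by n: 56 * 0.0124545481 = 0.6974546936
Round to 4 dp: 0.6975

0.6975


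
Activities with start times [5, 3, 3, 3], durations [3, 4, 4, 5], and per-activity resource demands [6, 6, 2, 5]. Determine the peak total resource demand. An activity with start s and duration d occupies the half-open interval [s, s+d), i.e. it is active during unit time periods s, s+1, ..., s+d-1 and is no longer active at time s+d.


Each activity i is active on [start_i, start_i + duration_i).
Compute total resource usage per time slot:
  t=0: active resources = [], total = 0
  t=1: active resources = [], total = 0
  t=2: active resources = [], total = 0
  t=3: active resources = [6, 2, 5], total = 13
  t=4: active resources = [6, 2, 5], total = 13
  t=5: active resources = [6, 6, 2, 5], total = 19
  t=6: active resources = [6, 6, 2, 5], total = 19
  t=7: active resources = [6, 5], total = 11
Peak resource demand = 19

19


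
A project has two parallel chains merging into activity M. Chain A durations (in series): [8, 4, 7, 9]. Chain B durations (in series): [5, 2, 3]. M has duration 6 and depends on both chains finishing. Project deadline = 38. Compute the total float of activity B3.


Forward pass: ES(B3) = sum of predecessors on chain B = 7
EF = ES + duration = 7 + 3 = 10
Backward pass: LF(M) = deadline = 38; LS(M) = 38 - 6 = 32
LF(B3) = LS(M) - sum(successors on chain B) = 32 - 0 = 32
LS = LF - duration = 32 - 3 = 29
Total float = LS - ES = 29 - 7 = 22

22


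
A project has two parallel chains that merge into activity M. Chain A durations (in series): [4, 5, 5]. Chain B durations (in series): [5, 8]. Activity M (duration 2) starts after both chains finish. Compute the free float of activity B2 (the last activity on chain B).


ES(B2) = sum of predecessors on chain B = 5
EF(B2) = ES + duration = 5 + 8 = 13
Successor of B2 is M. ES(M) = max(sum(A), sum(B)) = max(14, 13) = 14
Free float = ES(successor) - EF(current) = 14 - 13 = 1

1


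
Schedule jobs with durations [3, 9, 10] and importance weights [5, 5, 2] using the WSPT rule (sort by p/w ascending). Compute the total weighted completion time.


Compute p/w ratios and sort ascending (WSPT): [(3, 5), (9, 5), (10, 2)]
Compute weighted completion times:
  Job (p=3,w=5): C=3, w*C=5*3=15
  Job (p=9,w=5): C=12, w*C=5*12=60
  Job (p=10,w=2): C=22, w*C=2*22=44
Total weighted completion time = 119

119


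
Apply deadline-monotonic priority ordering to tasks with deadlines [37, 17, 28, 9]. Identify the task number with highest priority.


Sort tasks by relative deadline (ascending):
  Task 4: deadline = 9
  Task 2: deadline = 17
  Task 3: deadline = 28
  Task 1: deadline = 37
Priority order (highest first): [4, 2, 3, 1]
Highest priority task = 4

4


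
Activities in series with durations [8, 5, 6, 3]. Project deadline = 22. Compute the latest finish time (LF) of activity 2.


LF(activity 2) = deadline - sum of successor durations
Successors: activities 3 through 4 with durations [6, 3]
Sum of successor durations = 9
LF = 22 - 9 = 13

13


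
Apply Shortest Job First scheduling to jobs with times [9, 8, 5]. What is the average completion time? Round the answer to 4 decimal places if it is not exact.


SJF order (ascending): [5, 8, 9]
Completion times:
  Job 1: burst=5, C=5
  Job 2: burst=8, C=13
  Job 3: burst=9, C=22
Average completion = 40/3 = 13.3333

13.3333


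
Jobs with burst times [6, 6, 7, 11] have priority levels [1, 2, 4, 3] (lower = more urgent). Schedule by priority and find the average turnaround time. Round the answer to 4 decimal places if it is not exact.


Sort by priority (ascending = highest first):
Order: [(1, 6), (2, 6), (3, 11), (4, 7)]
Completion times:
  Priority 1, burst=6, C=6
  Priority 2, burst=6, C=12
  Priority 3, burst=11, C=23
  Priority 4, burst=7, C=30
Average turnaround = 71/4 = 17.75

17.75


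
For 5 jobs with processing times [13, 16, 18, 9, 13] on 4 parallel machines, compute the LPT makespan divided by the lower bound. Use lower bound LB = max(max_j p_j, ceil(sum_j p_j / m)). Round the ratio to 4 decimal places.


LPT order: [18, 16, 13, 13, 9]
Machine loads after assignment: [18, 16, 22, 13]
LPT makespan = 22
Lower bound = max(max_job, ceil(total/4)) = max(18, 18) = 18
Ratio = 22 / 18 = 1.2222

1.2222


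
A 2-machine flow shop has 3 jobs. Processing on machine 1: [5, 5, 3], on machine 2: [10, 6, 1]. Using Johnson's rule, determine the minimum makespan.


Apply Johnson's rule:
  Group 1 (a <= b): [(1, 5, 10), (2, 5, 6)]
  Group 2 (a > b): [(3, 3, 1)]
Optimal job order: [1, 2, 3]
Schedule:
  Job 1: M1 done at 5, M2 done at 15
  Job 2: M1 done at 10, M2 done at 21
  Job 3: M1 done at 13, M2 done at 22
Makespan = 22

22


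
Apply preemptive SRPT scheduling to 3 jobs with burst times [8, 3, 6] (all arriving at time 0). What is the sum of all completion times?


Since all jobs arrive at t=0, SRPT equals SPT ordering.
SPT order: [3, 6, 8]
Completion times:
  Job 1: p=3, C=3
  Job 2: p=6, C=9
  Job 3: p=8, C=17
Total completion time = 3 + 9 + 17 = 29

29


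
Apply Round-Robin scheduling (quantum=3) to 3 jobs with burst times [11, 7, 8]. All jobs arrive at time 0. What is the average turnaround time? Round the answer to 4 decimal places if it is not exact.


Time quantum = 3
Execution trace:
  J1 runs 3 units, time = 3
  J2 runs 3 units, time = 6
  J3 runs 3 units, time = 9
  J1 runs 3 units, time = 12
  J2 runs 3 units, time = 15
  J3 runs 3 units, time = 18
  J1 runs 3 units, time = 21
  J2 runs 1 units, time = 22
  J3 runs 2 units, time = 24
  J1 runs 2 units, time = 26
Finish times: [26, 22, 24]
Average turnaround = 72/3 = 24.0

24.0


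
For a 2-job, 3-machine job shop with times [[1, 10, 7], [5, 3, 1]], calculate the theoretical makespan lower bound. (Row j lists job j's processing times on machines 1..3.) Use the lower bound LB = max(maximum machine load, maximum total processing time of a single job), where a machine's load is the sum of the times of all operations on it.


Machine loads:
  Machine 1: 1 + 5 = 6
  Machine 2: 10 + 3 = 13
  Machine 3: 7 + 1 = 8
Max machine load = 13
Job totals:
  Job 1: 18
  Job 2: 9
Max job total = 18
Lower bound = max(13, 18) = 18

18


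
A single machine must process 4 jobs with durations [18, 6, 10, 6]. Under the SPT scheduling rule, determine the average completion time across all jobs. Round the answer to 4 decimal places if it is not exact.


Sort jobs by processing time (SPT order): [6, 6, 10, 18]
Compute completion times sequentially:
  Job 1: processing = 6, completes at 6
  Job 2: processing = 6, completes at 12
  Job 3: processing = 10, completes at 22
  Job 4: processing = 18, completes at 40
Sum of completion times = 80
Average completion time = 80/4 = 20.0

20.0


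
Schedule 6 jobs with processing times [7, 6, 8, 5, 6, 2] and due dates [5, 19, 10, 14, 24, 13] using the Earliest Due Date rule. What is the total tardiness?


Sort by due date (EDD order): [(7, 5), (8, 10), (2, 13), (5, 14), (6, 19), (6, 24)]
Compute completion times and tardiness:
  Job 1: p=7, d=5, C=7, tardiness=max(0,7-5)=2
  Job 2: p=8, d=10, C=15, tardiness=max(0,15-10)=5
  Job 3: p=2, d=13, C=17, tardiness=max(0,17-13)=4
  Job 4: p=5, d=14, C=22, tardiness=max(0,22-14)=8
  Job 5: p=6, d=19, C=28, tardiness=max(0,28-19)=9
  Job 6: p=6, d=24, C=34, tardiness=max(0,34-24)=10
Total tardiness = 38

38


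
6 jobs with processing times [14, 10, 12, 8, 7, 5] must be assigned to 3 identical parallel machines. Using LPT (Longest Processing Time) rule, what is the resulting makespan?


Sort jobs in decreasing order (LPT): [14, 12, 10, 8, 7, 5]
Assign each job to the least loaded machine:
  Machine 1: jobs [14, 5], load = 19
  Machine 2: jobs [12, 7], load = 19
  Machine 3: jobs [10, 8], load = 18
Makespan = max load = 19

19


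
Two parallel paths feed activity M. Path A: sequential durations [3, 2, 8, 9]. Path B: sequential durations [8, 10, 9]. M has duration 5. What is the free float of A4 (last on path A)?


ES(A4) = sum of predecessors on chain A = 13
EF(A4) = ES + duration = 13 + 9 = 22
Successor of A4 is M. ES(M) = max(sum(A), sum(B)) = max(22, 27) = 27
Free float = ES(successor) - EF(current) = 27 - 22 = 5

5


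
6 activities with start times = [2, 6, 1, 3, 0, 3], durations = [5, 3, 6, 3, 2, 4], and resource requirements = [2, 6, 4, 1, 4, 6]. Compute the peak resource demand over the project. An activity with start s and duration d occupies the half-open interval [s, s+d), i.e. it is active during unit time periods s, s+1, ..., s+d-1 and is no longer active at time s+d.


Each activity i is active on [start_i, start_i + duration_i).
Compute total resource usage per time slot:
  t=0: active resources = [4], total = 4
  t=1: active resources = [4, 4], total = 8
  t=2: active resources = [2, 4], total = 6
  t=3: active resources = [2, 4, 1, 6], total = 13
  t=4: active resources = [2, 4, 1, 6], total = 13
  t=5: active resources = [2, 4, 1, 6], total = 13
  t=6: active resources = [2, 6, 4, 6], total = 18
  t=7: active resources = [6], total = 6
  t=8: active resources = [6], total = 6
Peak resource demand = 18

18


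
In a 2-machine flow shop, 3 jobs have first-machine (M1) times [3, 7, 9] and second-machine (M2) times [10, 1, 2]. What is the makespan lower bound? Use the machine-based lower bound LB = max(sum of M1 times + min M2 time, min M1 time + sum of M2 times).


LB1 = sum(M1 times) + min(M2 times) = 19 + 1 = 20
LB2 = min(M1 times) + sum(M2 times) = 3 + 13 = 16
Lower bound = max(LB1, LB2) = max(20, 16) = 20

20


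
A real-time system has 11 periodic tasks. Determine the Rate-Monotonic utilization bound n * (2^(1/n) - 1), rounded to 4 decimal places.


Compute 2^(1/11) = 1.0650410894
Subtract 1: 1.0650410894 - 1 = 0.0650410894
Multiply by n: 11 * 0.0650410894 = 0.7154519834
Round to 4 dp: 0.7155

0.7155


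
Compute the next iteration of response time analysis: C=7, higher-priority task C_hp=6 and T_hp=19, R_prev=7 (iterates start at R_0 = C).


R_next = C + ceil(R_prev / T_hp) * C_hp
ceil(7 / 19) = ceil(0.3684) = 1
Interference = 1 * 6 = 6
R_next = 7 + 6 = 13

13


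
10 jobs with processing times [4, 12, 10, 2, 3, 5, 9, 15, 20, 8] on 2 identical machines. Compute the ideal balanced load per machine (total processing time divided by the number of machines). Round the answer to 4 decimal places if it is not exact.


Total processing time = 4 + 12 + 10 + 2 + 3 + 5 + 9 + 15 + 20 + 8 = 88
Number of machines = 2
Ideal balanced load = 88 / 2 = 44.0

44.0


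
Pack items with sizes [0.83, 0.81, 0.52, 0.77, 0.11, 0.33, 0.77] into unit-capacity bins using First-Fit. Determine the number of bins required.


Place items sequentially using First-Fit:
  Item 0.83 -> new Bin 1
  Item 0.81 -> new Bin 2
  Item 0.52 -> new Bin 3
  Item 0.77 -> new Bin 4
  Item 0.11 -> Bin 1 (now 0.94)
  Item 0.33 -> Bin 3 (now 0.85)
  Item 0.77 -> new Bin 5
Total bins used = 5

5


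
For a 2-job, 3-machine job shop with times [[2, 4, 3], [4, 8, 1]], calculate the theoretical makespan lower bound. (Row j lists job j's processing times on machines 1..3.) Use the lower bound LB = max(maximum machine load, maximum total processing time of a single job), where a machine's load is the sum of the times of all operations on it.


Machine loads:
  Machine 1: 2 + 4 = 6
  Machine 2: 4 + 8 = 12
  Machine 3: 3 + 1 = 4
Max machine load = 12
Job totals:
  Job 1: 9
  Job 2: 13
Max job total = 13
Lower bound = max(12, 13) = 13

13


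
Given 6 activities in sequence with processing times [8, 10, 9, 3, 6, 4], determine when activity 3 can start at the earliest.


Activity 3 starts after activities 1 through 2 complete.
Predecessor durations: [8, 10]
ES = 8 + 10 = 18

18


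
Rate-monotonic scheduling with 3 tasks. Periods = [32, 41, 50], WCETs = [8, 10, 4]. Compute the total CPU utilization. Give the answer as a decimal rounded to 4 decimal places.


Compute individual utilizations (exact fractions):
  Task 1: C/T = 8/32 = 1/4 (approx. 0.25)
  Task 2: C/T = 10/41 (approx. 0.2439)
  Task 3: C/T = 4/50 = 2/25 (approx. 0.08)
Total utilization U = 1/4 + 10/41 + 2/25 = 2353/4100
Rounded to 4 decimal places: U = 0.5739
RM (Liu & Layland) bound for 3 tasks = 0.779763; compare with U = 2353/4100 (approx. 0.573902)
U <= bound, so schedulable by RM sufficient condition.

0.5739


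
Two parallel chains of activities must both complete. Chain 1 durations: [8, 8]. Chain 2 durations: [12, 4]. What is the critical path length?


Path A total = 8 + 8 = 16
Path B total = 12 + 4 = 16
Critical path = longest path = max(16, 16) = 16

16


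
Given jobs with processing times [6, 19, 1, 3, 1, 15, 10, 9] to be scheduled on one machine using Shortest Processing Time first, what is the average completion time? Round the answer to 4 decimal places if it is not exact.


Sort jobs by processing time (SPT order): [1, 1, 3, 6, 9, 10, 15, 19]
Compute completion times sequentially:
  Job 1: processing = 1, completes at 1
  Job 2: processing = 1, completes at 2
  Job 3: processing = 3, completes at 5
  Job 4: processing = 6, completes at 11
  Job 5: processing = 9, completes at 20
  Job 6: processing = 10, completes at 30
  Job 7: processing = 15, completes at 45
  Job 8: processing = 19, completes at 64
Sum of completion times = 178
Average completion time = 178/8 = 22.25

22.25


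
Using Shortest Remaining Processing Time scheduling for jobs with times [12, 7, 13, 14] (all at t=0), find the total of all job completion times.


Since all jobs arrive at t=0, SRPT equals SPT ordering.
SPT order: [7, 12, 13, 14]
Completion times:
  Job 1: p=7, C=7
  Job 2: p=12, C=19
  Job 3: p=13, C=32
  Job 4: p=14, C=46
Total completion time = 7 + 19 + 32 + 46 = 104

104


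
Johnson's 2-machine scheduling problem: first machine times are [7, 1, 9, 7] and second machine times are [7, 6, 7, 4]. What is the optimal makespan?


Apply Johnson's rule:
  Group 1 (a <= b): [(2, 1, 6), (1, 7, 7)]
  Group 2 (a > b): [(3, 9, 7), (4, 7, 4)]
Optimal job order: [2, 1, 3, 4]
Schedule:
  Job 2: M1 done at 1, M2 done at 7
  Job 1: M1 done at 8, M2 done at 15
  Job 3: M1 done at 17, M2 done at 24
  Job 4: M1 done at 24, M2 done at 28
Makespan = 28

28


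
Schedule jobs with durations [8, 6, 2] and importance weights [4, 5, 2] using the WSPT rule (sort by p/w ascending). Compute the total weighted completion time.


Compute p/w ratios and sort ascending (WSPT): [(2, 2), (6, 5), (8, 4)]
Compute weighted completion times:
  Job (p=2,w=2): C=2, w*C=2*2=4
  Job (p=6,w=5): C=8, w*C=5*8=40
  Job (p=8,w=4): C=16, w*C=4*16=64
Total weighted completion time = 108

108


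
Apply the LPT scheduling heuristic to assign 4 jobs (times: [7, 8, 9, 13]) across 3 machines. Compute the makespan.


Sort jobs in decreasing order (LPT): [13, 9, 8, 7]
Assign each job to the least loaded machine:
  Machine 1: jobs [13], load = 13
  Machine 2: jobs [9], load = 9
  Machine 3: jobs [8, 7], load = 15
Makespan = max load = 15

15


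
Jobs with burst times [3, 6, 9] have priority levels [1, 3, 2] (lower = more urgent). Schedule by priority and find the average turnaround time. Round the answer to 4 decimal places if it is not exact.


Sort by priority (ascending = highest first):
Order: [(1, 3), (2, 9), (3, 6)]
Completion times:
  Priority 1, burst=3, C=3
  Priority 2, burst=9, C=12
  Priority 3, burst=6, C=18
Average turnaround = 33/3 = 11.0

11.0


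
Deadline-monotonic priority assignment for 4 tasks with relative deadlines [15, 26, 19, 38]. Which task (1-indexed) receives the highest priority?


Sort tasks by relative deadline (ascending):
  Task 1: deadline = 15
  Task 3: deadline = 19
  Task 2: deadline = 26
  Task 4: deadline = 38
Priority order (highest first): [1, 3, 2, 4]
Highest priority task = 1

1


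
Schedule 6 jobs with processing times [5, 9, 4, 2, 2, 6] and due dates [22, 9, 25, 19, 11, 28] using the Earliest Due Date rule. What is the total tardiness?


Sort by due date (EDD order): [(9, 9), (2, 11), (2, 19), (5, 22), (4, 25), (6, 28)]
Compute completion times and tardiness:
  Job 1: p=9, d=9, C=9, tardiness=max(0,9-9)=0
  Job 2: p=2, d=11, C=11, tardiness=max(0,11-11)=0
  Job 3: p=2, d=19, C=13, tardiness=max(0,13-19)=0
  Job 4: p=5, d=22, C=18, tardiness=max(0,18-22)=0
  Job 5: p=4, d=25, C=22, tardiness=max(0,22-25)=0
  Job 6: p=6, d=28, C=28, tardiness=max(0,28-28)=0
Total tardiness = 0

0
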